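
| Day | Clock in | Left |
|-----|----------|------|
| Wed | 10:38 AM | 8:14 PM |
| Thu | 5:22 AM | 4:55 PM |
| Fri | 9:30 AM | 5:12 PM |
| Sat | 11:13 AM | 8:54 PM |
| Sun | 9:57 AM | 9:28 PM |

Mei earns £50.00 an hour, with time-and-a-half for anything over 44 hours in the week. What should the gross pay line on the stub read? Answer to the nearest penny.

£2653.75

Wed: 10:38 AM–8:14 PM = 9 h 36 min
Thu: 5:22 AM–4:55 PM = 11 h 33 min
Fri: 9:30 AM–5:12 PM = 7 h 42 min
Sat: 11:13 AM–8:54 PM = 9 h 41 min
Sun: 9:57 AM–9:28 PM = 11 h 31 min
Total worked: 50 h 3 min = 3003 min.
Regular 44 h 0 min = 2640 min at £50.00/h; overtime 6 h 3 min = 363 min at £75.00/h.
Pay = (2640 × £50.00 + 363 × £75.00) ÷ 60 = £2653.75.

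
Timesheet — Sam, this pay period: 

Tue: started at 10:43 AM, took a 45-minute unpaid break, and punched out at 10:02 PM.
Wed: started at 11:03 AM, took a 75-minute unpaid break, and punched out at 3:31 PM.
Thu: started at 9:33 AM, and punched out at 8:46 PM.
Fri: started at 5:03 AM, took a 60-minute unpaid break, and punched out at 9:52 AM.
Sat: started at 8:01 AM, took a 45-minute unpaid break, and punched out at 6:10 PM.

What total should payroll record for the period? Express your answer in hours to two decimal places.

Tue: 10:43 AM–10:02 PM = 11 h 19 min; less 45 min break → 10 h 34 min
Wed: 11:03 AM–3:31 PM = 4 h 28 min; less 75 min break → 3 h 13 min
Thu: 9:33 AM–8:46 PM = 11 h 13 min
Fri: 5:03 AM–9:52 AM = 4 h 49 min; less 60 min break → 3 h 49 min
Sat: 8:01 AM–6:10 PM = 10 h 9 min; less 45 min break → 9 h 24 min
Total: 10 h 34 min + 3 h 13 min + 11 h 13 min + 3 h 49 min + 9 h 24 min = 38 h 13 min.

38.22 hours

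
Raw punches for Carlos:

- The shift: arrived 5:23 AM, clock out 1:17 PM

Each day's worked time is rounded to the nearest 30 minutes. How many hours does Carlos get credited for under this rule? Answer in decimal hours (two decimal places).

8.00 hours

The shift: 5:23 AM–1:17 PM = 7 h 54 min → rounds to 8 h 0 min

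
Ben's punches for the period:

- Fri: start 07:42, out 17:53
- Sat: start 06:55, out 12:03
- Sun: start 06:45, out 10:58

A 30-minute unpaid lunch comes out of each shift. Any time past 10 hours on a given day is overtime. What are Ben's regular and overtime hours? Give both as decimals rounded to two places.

Regular 18.03 hours, overtime 0.00 hours

Fri: 07:42–17:53 = 10 h 11 min; less 30 min break → 9 h 41 min
Sat: 06:55–12:03 = 5 h 8 min; less 30 min break → 4 h 38 min
Sun: 06:45–10:58 = 4 h 13 min; less 30 min break → 3 h 43 min
Fri reg 9 h 41 min / OT 0 h 0 min; Sat reg 4 h 38 min / OT 0 h 0 min; Sun reg 3 h 43 min / OT 0 h 0 min.
Totals: regular 18 h 2 min, overtime 0 h 0 min.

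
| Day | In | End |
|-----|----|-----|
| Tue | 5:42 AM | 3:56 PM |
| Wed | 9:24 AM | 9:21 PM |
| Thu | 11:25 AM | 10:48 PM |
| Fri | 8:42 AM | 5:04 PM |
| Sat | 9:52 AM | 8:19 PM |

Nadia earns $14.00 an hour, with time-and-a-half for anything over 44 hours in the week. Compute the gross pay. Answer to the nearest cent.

$792.05

Tue: 5:42 AM–3:56 PM = 10 h 14 min
Wed: 9:24 AM–9:21 PM = 11 h 57 min
Thu: 11:25 AM–10:48 PM = 11 h 23 min
Fri: 8:42 AM–5:04 PM = 8 h 22 min
Sat: 9:52 AM–8:19 PM = 10 h 27 min
Total worked: 52 h 23 min = 3143 min.
Regular 44 h 0 min = 2640 min at $14.00/h; overtime 8 h 23 min = 503 min at $21.00/h.
Pay = (2640 × $14.00 + 503 × $21.00) ÷ 60 = $792.05.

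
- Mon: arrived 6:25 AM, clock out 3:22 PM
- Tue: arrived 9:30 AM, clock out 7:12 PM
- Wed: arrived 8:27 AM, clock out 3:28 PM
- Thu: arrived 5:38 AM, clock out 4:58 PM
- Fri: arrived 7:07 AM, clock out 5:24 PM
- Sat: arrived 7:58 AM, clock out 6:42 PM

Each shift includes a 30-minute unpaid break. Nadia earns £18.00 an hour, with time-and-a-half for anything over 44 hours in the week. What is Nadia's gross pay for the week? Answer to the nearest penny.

Mon: 6:25 AM–3:22 PM = 8 h 57 min; less 30 min break → 8 h 27 min
Tue: 9:30 AM–7:12 PM = 9 h 42 min; less 30 min break → 9 h 12 min
Wed: 8:27 AM–3:28 PM = 7 h 1 min; less 30 min break → 6 h 31 min
Thu: 5:38 AM–4:58 PM = 11 h 20 min; less 30 min break → 10 h 50 min
Fri: 7:07 AM–5:24 PM = 10 h 17 min; less 30 min break → 9 h 47 min
Sat: 7:58 AM–6:42 PM = 10 h 44 min; less 30 min break → 10 h 14 min
Total worked: 55 h 1 min = 3301 min.
Regular 44 h 0 min = 2640 min at £18.00/h; overtime 11 h 1 min = 661 min at £27.00/h.
Pay = (2640 × £18.00 + 661 × £27.00) ÷ 60 = £1089.45.

£1089.45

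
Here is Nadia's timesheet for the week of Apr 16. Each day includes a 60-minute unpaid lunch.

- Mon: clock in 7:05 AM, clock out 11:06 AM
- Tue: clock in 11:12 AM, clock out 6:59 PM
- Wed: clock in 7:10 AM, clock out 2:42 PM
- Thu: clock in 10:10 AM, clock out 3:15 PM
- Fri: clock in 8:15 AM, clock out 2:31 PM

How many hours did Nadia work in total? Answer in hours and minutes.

Mon: 7:05 AM–11:06 AM = 4 h 1 min; less 60 min break → 3 h 1 min
Tue: 11:12 AM–6:59 PM = 7 h 47 min; less 60 min break → 6 h 47 min
Wed: 7:10 AM–2:42 PM = 7 h 32 min; less 60 min break → 6 h 32 min
Thu: 10:10 AM–3:15 PM = 5 h 5 min; less 60 min break → 4 h 5 min
Fri: 8:15 AM–2:31 PM = 6 h 16 min; less 60 min break → 5 h 16 min
Total: 3 h 1 min + 6 h 47 min + 6 h 32 min + 4 h 5 min + 5 h 16 min = 25 h 41 min.

25 h 41 min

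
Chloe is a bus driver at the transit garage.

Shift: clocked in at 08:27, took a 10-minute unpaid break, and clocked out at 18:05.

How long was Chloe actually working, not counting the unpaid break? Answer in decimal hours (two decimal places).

Shift: 08:27–18:05 = 9 h 38 min; less 10 min break → 9 h 28 min

9.47 hours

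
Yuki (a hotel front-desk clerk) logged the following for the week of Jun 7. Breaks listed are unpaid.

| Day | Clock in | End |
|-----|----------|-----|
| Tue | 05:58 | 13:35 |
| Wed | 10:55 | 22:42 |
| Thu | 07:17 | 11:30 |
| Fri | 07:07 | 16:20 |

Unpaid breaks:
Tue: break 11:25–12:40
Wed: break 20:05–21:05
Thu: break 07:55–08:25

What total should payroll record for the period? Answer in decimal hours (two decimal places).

Tue: 05:58–13:35 = 7 h 37 min; less 75 min break → 6 h 22 min
Wed: 10:55–22:42 = 11 h 47 min; less 60 min break → 10 h 47 min
Thu: 07:17–11:30 = 4 h 13 min; less 30 min break → 3 h 43 min
Fri: 07:07–16:20 = 9 h 13 min
Total: 6 h 22 min + 10 h 47 min + 3 h 43 min + 9 h 13 min = 30 h 5 min.

30.08 hours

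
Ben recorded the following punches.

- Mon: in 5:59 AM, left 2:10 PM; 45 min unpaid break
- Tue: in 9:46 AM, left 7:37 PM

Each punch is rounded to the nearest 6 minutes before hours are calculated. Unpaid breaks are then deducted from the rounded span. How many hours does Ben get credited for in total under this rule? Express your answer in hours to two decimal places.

17.25 hours

Mon: in 5:59 AM→6:00 AM, out 2:10 PM→2:12 PM; 8 h 12 min − 45 min = 7 h 27 min
Tue: in 9:46 AM→9:48 AM, out 7:37 PM→7:36 PM; 9 h 48 min
Total credited: 17 h 15 min.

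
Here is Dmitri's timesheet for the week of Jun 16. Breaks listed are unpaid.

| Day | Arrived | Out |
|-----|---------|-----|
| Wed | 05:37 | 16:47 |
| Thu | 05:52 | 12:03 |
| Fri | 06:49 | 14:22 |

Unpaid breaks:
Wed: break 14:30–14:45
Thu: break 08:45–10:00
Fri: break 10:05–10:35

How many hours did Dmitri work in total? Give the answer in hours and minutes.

22 h 54 min

Wed: 05:37–16:47 = 11 h 10 min; less 15 min break → 10 h 55 min
Thu: 05:52–12:03 = 6 h 11 min; less 75 min break → 4 h 56 min
Fri: 06:49–14:22 = 7 h 33 min; less 30 min break → 7 h 3 min
Total: 10 h 55 min + 4 h 56 min + 7 h 3 min = 22 h 54 min.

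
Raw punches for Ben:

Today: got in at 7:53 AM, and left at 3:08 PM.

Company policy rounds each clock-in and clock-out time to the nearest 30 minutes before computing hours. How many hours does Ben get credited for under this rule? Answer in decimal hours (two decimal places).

Today: in 7:53 AM→8:00 AM, out 3:08 PM→3:00 PM; 7 h 0 min

7.00 hours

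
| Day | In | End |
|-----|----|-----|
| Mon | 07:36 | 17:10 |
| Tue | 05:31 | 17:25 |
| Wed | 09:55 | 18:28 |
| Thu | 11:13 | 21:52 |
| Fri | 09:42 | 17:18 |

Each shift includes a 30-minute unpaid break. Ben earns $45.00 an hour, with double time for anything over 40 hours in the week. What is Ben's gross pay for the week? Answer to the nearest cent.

Mon: 07:36–17:10 = 9 h 34 min; less 30 min break → 9 h 4 min
Tue: 05:31–17:25 = 11 h 54 min; less 30 min break → 11 h 24 min
Wed: 09:55–18:28 = 8 h 33 min; less 30 min break → 8 h 3 min
Thu: 11:13–21:52 = 10 h 39 min; less 30 min break → 10 h 9 min
Fri: 09:42–17:18 = 7 h 36 min; less 30 min break → 7 h 6 min
Total worked: 45 h 46 min = 2746 min.
Regular 40 h 0 min = 2400 min at $45.00/h; overtime 5 h 46 min = 346 min at $90.00/h.
Pay = (2400 × $45.00 + 346 × $90.00) ÷ 60 = $2319.00.

$2319.00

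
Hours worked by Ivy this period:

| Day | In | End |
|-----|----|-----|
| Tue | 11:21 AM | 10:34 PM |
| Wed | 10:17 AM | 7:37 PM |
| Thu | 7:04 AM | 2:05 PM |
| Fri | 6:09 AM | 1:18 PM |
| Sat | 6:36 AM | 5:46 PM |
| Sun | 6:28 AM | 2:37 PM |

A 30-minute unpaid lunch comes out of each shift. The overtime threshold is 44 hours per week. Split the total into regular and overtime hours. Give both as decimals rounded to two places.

Tue: 11:21 AM–10:34 PM = 11 h 13 min; less 30 min break → 10 h 43 min
Wed: 10:17 AM–7:37 PM = 9 h 20 min; less 30 min break → 8 h 50 min
Thu: 7:04 AM–2:05 PM = 7 h 1 min; less 30 min break → 6 h 31 min
Fri: 6:09 AM–1:18 PM = 7 h 9 min; less 30 min break → 6 h 39 min
Sat: 6:36 AM–5:46 PM = 11 h 10 min; less 30 min break → 10 h 40 min
Sun: 6:28 AM–2:37 PM = 8 h 9 min; less 30 min break → 7 h 39 min
Total worked: 51 h 2 min = 51.03 h.
Threshold 44 h → overtime 7 h 2 min, regular 44 h 0 min.

Regular 44.00 hours, overtime 7.03 hours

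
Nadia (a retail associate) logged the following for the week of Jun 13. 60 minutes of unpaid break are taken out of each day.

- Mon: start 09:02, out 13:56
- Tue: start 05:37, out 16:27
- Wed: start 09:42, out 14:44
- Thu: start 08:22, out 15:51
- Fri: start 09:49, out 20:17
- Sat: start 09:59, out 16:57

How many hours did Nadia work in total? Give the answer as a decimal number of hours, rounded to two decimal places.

39.68 hours

Mon: 09:02–13:56 = 4 h 54 min; less 60 min break → 3 h 54 min
Tue: 05:37–16:27 = 10 h 50 min; less 60 min break → 9 h 50 min
Wed: 09:42–14:44 = 5 h 2 min; less 60 min break → 4 h 2 min
Thu: 08:22–15:51 = 7 h 29 min; less 60 min break → 6 h 29 min
Fri: 09:49–20:17 = 10 h 28 min; less 60 min break → 9 h 28 min
Sat: 09:59–16:57 = 6 h 58 min; less 60 min break → 5 h 58 min
Total: 3 h 54 min + 9 h 50 min + 4 h 2 min + 6 h 29 min + 9 h 28 min + 5 h 58 min = 39 h 41 min.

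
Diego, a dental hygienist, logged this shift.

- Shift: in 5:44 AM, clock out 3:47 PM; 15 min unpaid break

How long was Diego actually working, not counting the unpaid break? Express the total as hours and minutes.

Shift: 5:44 AM–3:47 PM = 10 h 3 min; less 15 min break → 9 h 48 min

9 h 48 min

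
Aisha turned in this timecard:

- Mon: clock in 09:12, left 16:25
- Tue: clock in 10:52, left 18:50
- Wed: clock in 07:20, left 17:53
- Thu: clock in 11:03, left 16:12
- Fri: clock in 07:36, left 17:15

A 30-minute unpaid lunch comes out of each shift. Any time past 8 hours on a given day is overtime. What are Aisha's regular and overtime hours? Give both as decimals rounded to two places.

Mon: 09:12–16:25 = 7 h 13 min; less 30 min break → 6 h 43 min
Tue: 10:52–18:50 = 7 h 58 min; less 30 min break → 7 h 28 min
Wed: 07:20–17:53 = 10 h 33 min; less 30 min break → 10 h 3 min
Thu: 11:03–16:12 = 5 h 9 min; less 30 min break → 4 h 39 min
Fri: 07:36–17:15 = 9 h 39 min; less 30 min break → 9 h 9 min
Mon reg 6 h 43 min / OT 0 h 0 min; Tue reg 7 h 28 min / OT 0 h 0 min; Wed reg 8 h 0 min / OT 2 h 3 min; Thu reg 4 h 39 min / OT 0 h 0 min; Fri reg 8 h 0 min / OT 1 h 9 min.
Totals: regular 34 h 50 min, overtime 3 h 12 min.

Regular 34.83 hours, overtime 3.20 hours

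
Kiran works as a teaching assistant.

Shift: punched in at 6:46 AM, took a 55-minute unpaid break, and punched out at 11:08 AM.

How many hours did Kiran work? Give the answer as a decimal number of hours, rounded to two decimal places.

Shift: 6:46 AM–11:08 AM = 4 h 22 min; less 55 min break → 3 h 27 min

3.45 hours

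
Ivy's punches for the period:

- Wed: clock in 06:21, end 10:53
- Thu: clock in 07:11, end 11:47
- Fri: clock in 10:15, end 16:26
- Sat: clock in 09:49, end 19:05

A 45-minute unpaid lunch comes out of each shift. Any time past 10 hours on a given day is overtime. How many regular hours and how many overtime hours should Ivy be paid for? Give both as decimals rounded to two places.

Regular 21.58 hours, overtime 0.00 hours

Wed: 06:21–10:53 = 4 h 32 min; less 45 min break → 3 h 47 min
Thu: 07:11–11:47 = 4 h 36 min; less 45 min break → 3 h 51 min
Fri: 10:15–16:26 = 6 h 11 min; less 45 min break → 5 h 26 min
Sat: 09:49–19:05 = 9 h 16 min; less 45 min break → 8 h 31 min
Wed reg 3 h 47 min / OT 0 h 0 min; Thu reg 3 h 51 min / OT 0 h 0 min; Fri reg 5 h 26 min / OT 0 h 0 min; Sat reg 8 h 31 min / OT 0 h 0 min.
Totals: regular 21 h 35 min, overtime 0 h 0 min.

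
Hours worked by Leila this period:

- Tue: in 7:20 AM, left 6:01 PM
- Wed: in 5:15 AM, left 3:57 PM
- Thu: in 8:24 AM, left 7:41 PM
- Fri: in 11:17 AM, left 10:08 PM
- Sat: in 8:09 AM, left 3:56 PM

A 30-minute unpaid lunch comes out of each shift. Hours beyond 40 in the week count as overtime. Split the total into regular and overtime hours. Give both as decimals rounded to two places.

Regular 40.00 hours, overtime 8.80 hours

Tue: 7:20 AM–6:01 PM = 10 h 41 min; less 30 min break → 10 h 11 min
Wed: 5:15 AM–3:57 PM = 10 h 42 min; less 30 min break → 10 h 12 min
Thu: 8:24 AM–7:41 PM = 11 h 17 min; less 30 min break → 10 h 47 min
Fri: 11:17 AM–10:08 PM = 10 h 51 min; less 30 min break → 10 h 21 min
Sat: 8:09 AM–3:56 PM = 7 h 47 min; less 30 min break → 7 h 17 min
Total worked: 48 h 48 min = 48.80 h.
Threshold 40 h → overtime 8 h 48 min, regular 40 h 0 min.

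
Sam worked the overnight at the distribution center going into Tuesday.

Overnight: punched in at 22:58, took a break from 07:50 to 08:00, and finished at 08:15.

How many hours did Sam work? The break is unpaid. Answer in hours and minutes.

Overnight: 22:58 → midnight = 1 h 2 min; midnight → 08:15 = 8 h 15 min; span 9 h 17 min; less 10 min break → 9 h 7 min

9 h 7 min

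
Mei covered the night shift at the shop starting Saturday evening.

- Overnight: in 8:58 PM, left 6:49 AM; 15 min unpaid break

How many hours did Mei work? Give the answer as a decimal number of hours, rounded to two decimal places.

9.60 hours

Overnight: 8:58 PM → midnight = 3 h 2 min; midnight → 6:49 AM = 6 h 49 min; span 9 h 51 min; less 15 min break → 9 h 36 min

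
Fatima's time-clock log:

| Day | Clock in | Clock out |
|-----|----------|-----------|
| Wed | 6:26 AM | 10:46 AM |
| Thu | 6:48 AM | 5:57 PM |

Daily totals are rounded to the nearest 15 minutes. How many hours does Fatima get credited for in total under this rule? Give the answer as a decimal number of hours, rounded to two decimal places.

Wed: 6:26 AM–10:46 AM = 4 h 20 min → rounds to 4 h 15 min
Thu: 6:48 AM–5:57 PM = 11 h 9 min → rounds to 11 h 15 min
Total credited: 15 h 30 min.

15.50 hours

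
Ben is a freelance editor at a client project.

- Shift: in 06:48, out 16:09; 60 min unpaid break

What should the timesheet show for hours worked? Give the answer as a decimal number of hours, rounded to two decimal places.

8.35 hours

Shift: 06:48–16:09 = 9 h 21 min; less 60 min break → 8 h 21 min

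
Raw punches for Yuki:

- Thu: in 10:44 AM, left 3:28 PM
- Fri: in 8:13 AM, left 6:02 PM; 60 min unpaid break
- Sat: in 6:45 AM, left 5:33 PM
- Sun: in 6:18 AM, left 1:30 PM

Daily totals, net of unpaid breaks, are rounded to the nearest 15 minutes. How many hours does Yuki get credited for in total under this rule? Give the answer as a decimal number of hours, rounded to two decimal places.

Thu: 10:44 AM–3:28 PM = 4 h 44 min → rounds to 4 h 45 min
Fri: 8:13 AM–6:02 PM = 9 h 49 min − 60 min = 8 h 49 min → rounds to 8 h 45 min
Sat: 6:45 AM–5:33 PM = 10 h 48 min → rounds to 10 h 45 min
Sun: 6:18 AM–1:30 PM = 7 h 12 min → rounds to 7 h 15 min
Total credited: 31 h 30 min.

31.50 hours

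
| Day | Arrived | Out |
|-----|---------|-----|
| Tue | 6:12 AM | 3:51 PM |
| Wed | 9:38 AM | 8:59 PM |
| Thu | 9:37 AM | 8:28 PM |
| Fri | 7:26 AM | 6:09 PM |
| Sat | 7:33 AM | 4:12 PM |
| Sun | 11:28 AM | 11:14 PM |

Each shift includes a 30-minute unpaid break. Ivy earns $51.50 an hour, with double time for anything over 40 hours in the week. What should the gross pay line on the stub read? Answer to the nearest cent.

Tue: 6:12 AM–3:51 PM = 9 h 39 min; less 30 min break → 9 h 9 min
Wed: 9:38 AM–8:59 PM = 11 h 21 min; less 30 min break → 10 h 51 min
Thu: 9:37 AM–8:28 PM = 10 h 51 min; less 30 min break → 10 h 21 min
Fri: 7:26 AM–6:09 PM = 10 h 43 min; less 30 min break → 10 h 13 min
Sat: 7:33 AM–4:12 PM = 8 h 39 min; less 30 min break → 8 h 9 min
Sun: 11:28 AM–11:14 PM = 11 h 46 min; less 30 min break → 11 h 16 min
Total worked: 59 h 59 min = 3599 min.
Regular 40 h 0 min = 2400 min at $51.50/h; overtime 19 h 59 min = 1199 min at $103.00/h.
Pay = (2400 × $51.50 + 1199 × $103.00) ÷ 60 = $4118.28.

$4118.28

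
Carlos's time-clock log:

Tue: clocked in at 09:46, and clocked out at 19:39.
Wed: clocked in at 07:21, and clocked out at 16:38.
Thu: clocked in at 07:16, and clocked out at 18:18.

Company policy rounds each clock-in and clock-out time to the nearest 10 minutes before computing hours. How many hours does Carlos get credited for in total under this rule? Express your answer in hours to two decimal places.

30.17 hours

Tue: in 09:46→09:50, out 19:39→19:40; 9 h 50 min
Wed: in 07:21→07:20, out 16:38→16:40; 9 h 20 min
Thu: in 07:16→07:20, out 18:18→18:20; 11 h 0 min
Total credited: 30 h 10 min.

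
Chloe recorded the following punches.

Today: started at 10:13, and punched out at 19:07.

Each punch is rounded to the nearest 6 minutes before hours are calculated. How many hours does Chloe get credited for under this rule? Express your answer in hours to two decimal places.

Today: in 10:13→10:12, out 19:07→19:06; 8 h 54 min

8.90 hours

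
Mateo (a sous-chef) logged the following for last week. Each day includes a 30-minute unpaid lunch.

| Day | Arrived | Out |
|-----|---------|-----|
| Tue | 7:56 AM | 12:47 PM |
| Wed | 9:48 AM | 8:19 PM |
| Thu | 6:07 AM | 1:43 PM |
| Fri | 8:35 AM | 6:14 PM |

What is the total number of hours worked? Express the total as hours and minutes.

Tue: 7:56 AM–12:47 PM = 4 h 51 min; less 30 min break → 4 h 21 min
Wed: 9:48 AM–8:19 PM = 10 h 31 min; less 30 min break → 10 h 1 min
Thu: 6:07 AM–1:43 PM = 7 h 36 min; less 30 min break → 7 h 6 min
Fri: 8:35 AM–6:14 PM = 9 h 39 min; less 30 min break → 9 h 9 min
Total: 4 h 21 min + 10 h 1 min + 7 h 6 min + 9 h 9 min = 30 h 37 min.

30 h 37 min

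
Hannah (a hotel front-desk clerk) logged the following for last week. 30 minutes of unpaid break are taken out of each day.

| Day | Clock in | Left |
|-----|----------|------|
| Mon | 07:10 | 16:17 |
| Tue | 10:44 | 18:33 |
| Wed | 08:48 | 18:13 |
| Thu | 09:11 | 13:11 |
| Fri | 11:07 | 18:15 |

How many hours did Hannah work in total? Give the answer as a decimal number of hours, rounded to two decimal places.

Mon: 07:10–16:17 = 9 h 7 min; less 30 min break → 8 h 37 min
Tue: 10:44–18:33 = 7 h 49 min; less 30 min break → 7 h 19 min
Wed: 08:48–18:13 = 9 h 25 min; less 30 min break → 8 h 55 min
Thu: 09:11–13:11 = 4 h 0 min; less 30 min break → 3 h 30 min
Fri: 11:07–18:15 = 7 h 8 min; less 30 min break → 6 h 38 min
Total: 8 h 37 min + 7 h 19 min + 8 h 55 min + 3 h 30 min + 6 h 38 min = 34 h 59 min.

34.98 hours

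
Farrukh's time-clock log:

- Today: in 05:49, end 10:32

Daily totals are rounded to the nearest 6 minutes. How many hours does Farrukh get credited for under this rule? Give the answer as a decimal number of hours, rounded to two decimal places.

4.70 hours

Today: 05:49–10:32 = 4 h 43 min → rounds to 4 h 42 min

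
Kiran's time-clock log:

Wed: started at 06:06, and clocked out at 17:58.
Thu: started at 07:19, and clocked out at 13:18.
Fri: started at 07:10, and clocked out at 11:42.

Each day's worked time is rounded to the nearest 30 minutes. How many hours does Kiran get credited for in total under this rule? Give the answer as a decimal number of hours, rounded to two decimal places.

22.50 hours

Wed: 06:06–17:58 = 11 h 52 min → rounds to 12 h 0 min
Thu: 07:19–13:18 = 5 h 59 min → rounds to 6 h 0 min
Fri: 07:10–11:42 = 4 h 32 min → rounds to 4 h 30 min
Total credited: 22 h 30 min.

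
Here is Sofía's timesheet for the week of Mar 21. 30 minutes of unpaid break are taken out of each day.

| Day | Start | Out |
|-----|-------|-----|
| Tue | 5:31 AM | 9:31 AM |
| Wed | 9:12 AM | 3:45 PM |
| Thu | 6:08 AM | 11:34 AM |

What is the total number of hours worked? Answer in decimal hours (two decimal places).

14.48 hours

Tue: 5:31 AM–9:31 AM = 4 h 0 min; less 30 min break → 3 h 30 min
Wed: 9:12 AM–3:45 PM = 6 h 33 min; less 30 min break → 6 h 3 min
Thu: 6:08 AM–11:34 AM = 5 h 26 min; less 30 min break → 4 h 56 min
Total: 3 h 30 min + 6 h 3 min + 4 h 56 min = 14 h 29 min.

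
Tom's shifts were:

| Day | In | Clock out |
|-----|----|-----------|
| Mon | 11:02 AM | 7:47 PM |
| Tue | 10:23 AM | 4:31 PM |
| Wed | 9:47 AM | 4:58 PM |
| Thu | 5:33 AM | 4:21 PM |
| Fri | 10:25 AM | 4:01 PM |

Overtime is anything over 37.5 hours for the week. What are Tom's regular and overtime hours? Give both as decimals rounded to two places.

Mon: 11:02 AM–7:47 PM = 8 h 45 min
Tue: 10:23 AM–4:31 PM = 6 h 8 min
Wed: 9:47 AM–4:58 PM = 7 h 11 min
Thu: 5:33 AM–4:21 PM = 10 h 48 min
Fri: 10:25 AM–4:01 PM = 5 h 36 min
Total worked: 38 h 28 min = 38.47 h.
Threshold 37.5 h → overtime 0 h 58 min, regular 37 h 30 min.

Regular 37.50 hours, overtime 0.97 hours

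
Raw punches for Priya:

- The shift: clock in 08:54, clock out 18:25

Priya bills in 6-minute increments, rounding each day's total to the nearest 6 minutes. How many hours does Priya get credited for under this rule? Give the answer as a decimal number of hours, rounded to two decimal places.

9.50 hours

The shift: 08:54–18:25 = 9 h 31 min → rounds to 9 h 30 min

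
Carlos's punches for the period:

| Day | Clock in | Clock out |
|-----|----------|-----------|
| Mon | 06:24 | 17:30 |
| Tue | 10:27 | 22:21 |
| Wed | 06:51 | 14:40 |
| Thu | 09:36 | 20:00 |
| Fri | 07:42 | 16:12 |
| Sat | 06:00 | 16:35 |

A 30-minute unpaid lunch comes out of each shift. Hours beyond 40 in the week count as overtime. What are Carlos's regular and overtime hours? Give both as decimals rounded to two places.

Mon: 06:24–17:30 = 11 h 6 min; less 30 min break → 10 h 36 min
Tue: 10:27–22:21 = 11 h 54 min; less 30 min break → 11 h 24 min
Wed: 06:51–14:40 = 7 h 49 min; less 30 min break → 7 h 19 min
Thu: 09:36–20:00 = 10 h 24 min; less 30 min break → 9 h 54 min
Fri: 07:42–16:12 = 8 h 30 min; less 30 min break → 8 h 0 min
Sat: 06:00–16:35 = 10 h 35 min; less 30 min break → 10 h 5 min
Total worked: 57 h 18 min = 57.30 h.
Threshold 40 h → overtime 17 h 18 min, regular 40 h 0 min.

Regular 40.00 hours, overtime 17.30 hours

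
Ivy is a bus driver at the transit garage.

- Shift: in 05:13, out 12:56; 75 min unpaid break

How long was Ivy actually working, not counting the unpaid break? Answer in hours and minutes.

Shift: 05:13–12:56 = 7 h 43 min; less 75 min break → 6 h 28 min

6 h 28 min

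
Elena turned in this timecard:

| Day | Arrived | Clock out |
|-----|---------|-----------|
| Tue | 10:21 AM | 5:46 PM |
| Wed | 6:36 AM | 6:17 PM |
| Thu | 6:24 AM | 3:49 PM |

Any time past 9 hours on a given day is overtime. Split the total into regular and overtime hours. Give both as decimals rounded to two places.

Regular 25.42 hours, overtime 3.10 hours

Tue: 10:21 AM–5:46 PM = 7 h 25 min
Wed: 6:36 AM–6:17 PM = 11 h 41 min
Thu: 6:24 AM–3:49 PM = 9 h 25 min
Tue reg 7 h 25 min / OT 0 h 0 min; Wed reg 9 h 0 min / OT 2 h 41 min; Thu reg 9 h 0 min / OT 0 h 25 min.
Totals: regular 25 h 25 min, overtime 3 h 6 min.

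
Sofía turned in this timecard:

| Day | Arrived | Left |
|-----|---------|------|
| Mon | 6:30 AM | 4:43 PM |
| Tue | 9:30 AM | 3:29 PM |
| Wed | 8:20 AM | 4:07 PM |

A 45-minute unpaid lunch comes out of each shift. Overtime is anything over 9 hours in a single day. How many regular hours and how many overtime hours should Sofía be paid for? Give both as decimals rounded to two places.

Regular 21.27 hours, overtime 0.47 hours

Mon: 6:30 AM–4:43 PM = 10 h 13 min; less 45 min break → 9 h 28 min
Tue: 9:30 AM–3:29 PM = 5 h 59 min; less 45 min break → 5 h 14 min
Wed: 8:20 AM–4:07 PM = 7 h 47 min; less 45 min break → 7 h 2 min
Mon reg 9 h 0 min / OT 0 h 28 min; Tue reg 5 h 14 min / OT 0 h 0 min; Wed reg 7 h 2 min / OT 0 h 0 min.
Totals: regular 21 h 16 min, overtime 0 h 28 min.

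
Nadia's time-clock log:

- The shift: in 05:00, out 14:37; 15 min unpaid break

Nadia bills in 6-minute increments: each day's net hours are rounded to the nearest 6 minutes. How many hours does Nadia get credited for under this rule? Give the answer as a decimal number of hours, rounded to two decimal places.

9.40 hours

The shift: 05:00–14:37 = 9 h 37 min − 15 min = 9 h 22 min → rounds to 9 h 24 min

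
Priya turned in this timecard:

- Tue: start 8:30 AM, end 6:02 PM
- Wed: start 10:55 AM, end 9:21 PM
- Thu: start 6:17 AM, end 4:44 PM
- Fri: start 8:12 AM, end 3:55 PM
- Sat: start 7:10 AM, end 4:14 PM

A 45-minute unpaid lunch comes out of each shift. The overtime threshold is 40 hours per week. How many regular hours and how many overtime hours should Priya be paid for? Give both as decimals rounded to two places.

Tue: 8:30 AM–6:02 PM = 9 h 32 min; less 45 min break → 8 h 47 min
Wed: 10:55 AM–9:21 PM = 10 h 26 min; less 45 min break → 9 h 41 min
Thu: 6:17 AM–4:44 PM = 10 h 27 min; less 45 min break → 9 h 42 min
Fri: 8:12 AM–3:55 PM = 7 h 43 min; less 45 min break → 6 h 58 min
Sat: 7:10 AM–4:14 PM = 9 h 4 min; less 45 min break → 8 h 19 min
Total worked: 43 h 27 min = 43.45 h.
Threshold 40 h → overtime 3 h 27 min, regular 40 h 0 min.

Regular 40.00 hours, overtime 3.45 hours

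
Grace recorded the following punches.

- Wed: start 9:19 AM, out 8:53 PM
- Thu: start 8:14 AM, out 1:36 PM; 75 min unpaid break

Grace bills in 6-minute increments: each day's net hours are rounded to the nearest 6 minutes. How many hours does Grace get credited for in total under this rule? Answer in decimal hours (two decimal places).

Wed: 9:19 AM–8:53 PM = 11 h 34 min → rounds to 11 h 36 min
Thu: 8:14 AM–1:36 PM = 5 h 22 min − 75 min = 4 h 7 min → rounds to 4 h 6 min
Total credited: 15 h 42 min.

15.70 hours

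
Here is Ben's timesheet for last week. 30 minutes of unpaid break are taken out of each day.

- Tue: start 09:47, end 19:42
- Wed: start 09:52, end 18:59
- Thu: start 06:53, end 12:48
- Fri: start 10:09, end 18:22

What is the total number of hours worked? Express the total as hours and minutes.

Tue: 09:47–19:42 = 9 h 55 min; less 30 min break → 9 h 25 min
Wed: 09:52–18:59 = 9 h 7 min; less 30 min break → 8 h 37 min
Thu: 06:53–12:48 = 5 h 55 min; less 30 min break → 5 h 25 min
Fri: 10:09–18:22 = 8 h 13 min; less 30 min break → 7 h 43 min
Total: 9 h 25 min + 8 h 37 min + 5 h 25 min + 7 h 43 min = 31 h 10 min.

31 h 10 min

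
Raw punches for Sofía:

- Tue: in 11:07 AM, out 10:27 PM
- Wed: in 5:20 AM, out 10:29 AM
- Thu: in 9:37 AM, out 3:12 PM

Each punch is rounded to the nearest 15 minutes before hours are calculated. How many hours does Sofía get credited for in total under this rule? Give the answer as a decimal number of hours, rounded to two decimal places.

Tue: in 11:07 AM→11:00 AM, out 10:27 PM→10:30 PM; 11 h 30 min
Wed: in 5:20 AM→5:15 AM, out 10:29 AM→10:30 AM; 5 h 15 min
Thu: in 9:37 AM→9:30 AM, out 3:12 PM→3:15 PM; 5 h 45 min
Total credited: 22 h 30 min.

22.50 hours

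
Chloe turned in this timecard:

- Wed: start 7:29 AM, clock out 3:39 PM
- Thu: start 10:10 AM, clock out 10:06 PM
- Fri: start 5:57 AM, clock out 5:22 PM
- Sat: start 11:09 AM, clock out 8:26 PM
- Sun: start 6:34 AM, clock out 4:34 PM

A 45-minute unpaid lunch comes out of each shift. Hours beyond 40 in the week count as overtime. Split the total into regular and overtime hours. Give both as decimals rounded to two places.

Wed: 7:29 AM–3:39 PM = 8 h 10 min; less 45 min break → 7 h 25 min
Thu: 10:10 AM–10:06 PM = 11 h 56 min; less 45 min break → 11 h 11 min
Fri: 5:57 AM–5:22 PM = 11 h 25 min; less 45 min break → 10 h 40 min
Sat: 11:09 AM–8:26 PM = 9 h 17 min; less 45 min break → 8 h 32 min
Sun: 6:34 AM–4:34 PM = 10 h 0 min; less 45 min break → 9 h 15 min
Total worked: 47 h 3 min = 47.05 h.
Threshold 40 h → overtime 7 h 3 min, regular 40 h 0 min.

Regular 40.00 hours, overtime 7.05 hours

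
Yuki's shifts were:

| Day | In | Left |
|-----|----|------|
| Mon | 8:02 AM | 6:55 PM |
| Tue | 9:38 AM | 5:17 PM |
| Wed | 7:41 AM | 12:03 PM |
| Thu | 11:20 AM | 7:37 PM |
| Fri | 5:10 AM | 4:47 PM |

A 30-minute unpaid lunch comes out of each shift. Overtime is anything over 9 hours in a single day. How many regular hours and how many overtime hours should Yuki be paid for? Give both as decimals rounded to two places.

Regular 36.80 hours, overtime 3.50 hours

Mon: 8:02 AM–6:55 PM = 10 h 53 min; less 30 min break → 10 h 23 min
Tue: 9:38 AM–5:17 PM = 7 h 39 min; less 30 min break → 7 h 9 min
Wed: 7:41 AM–12:03 PM = 4 h 22 min; less 30 min break → 3 h 52 min
Thu: 11:20 AM–7:37 PM = 8 h 17 min; less 30 min break → 7 h 47 min
Fri: 5:10 AM–4:47 PM = 11 h 37 min; less 30 min break → 11 h 7 min
Mon reg 9 h 0 min / OT 1 h 23 min; Tue reg 7 h 9 min / OT 0 h 0 min; Wed reg 3 h 52 min / OT 0 h 0 min; Thu reg 7 h 47 min / OT 0 h 0 min; Fri reg 9 h 0 min / OT 2 h 7 min.
Totals: regular 36 h 48 min, overtime 3 h 30 min.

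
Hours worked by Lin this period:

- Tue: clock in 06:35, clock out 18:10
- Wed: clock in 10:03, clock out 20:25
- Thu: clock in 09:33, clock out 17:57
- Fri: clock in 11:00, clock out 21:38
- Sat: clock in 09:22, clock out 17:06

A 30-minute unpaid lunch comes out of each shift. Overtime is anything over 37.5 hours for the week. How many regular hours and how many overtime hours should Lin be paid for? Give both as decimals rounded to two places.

Tue: 06:35–18:10 = 11 h 35 min; less 30 min break → 11 h 5 min
Wed: 10:03–20:25 = 10 h 22 min; less 30 min break → 9 h 52 min
Thu: 09:33–17:57 = 8 h 24 min; less 30 min break → 7 h 54 min
Fri: 11:00–21:38 = 10 h 38 min; less 30 min break → 10 h 8 min
Sat: 09:22–17:06 = 7 h 44 min; less 30 min break → 7 h 14 min
Total worked: 46 h 13 min = 46.22 h.
Threshold 37.5 h → overtime 8 h 43 min, regular 37 h 30 min.

Regular 37.50 hours, overtime 8.72 hours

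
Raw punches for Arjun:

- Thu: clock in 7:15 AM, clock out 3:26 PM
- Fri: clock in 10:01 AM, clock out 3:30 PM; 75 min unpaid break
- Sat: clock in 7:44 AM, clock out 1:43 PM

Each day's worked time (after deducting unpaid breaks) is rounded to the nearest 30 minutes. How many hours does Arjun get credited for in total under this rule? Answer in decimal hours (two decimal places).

Thu: 7:15 AM–3:26 PM = 8 h 11 min → rounds to 8 h 0 min
Fri: 10:01 AM–3:30 PM = 5 h 29 min − 75 min = 4 h 14 min → rounds to 4 h 0 min
Sat: 7:44 AM–1:43 PM = 5 h 59 min → rounds to 6 h 0 min
Total credited: 18 h 0 min.

18.00 hours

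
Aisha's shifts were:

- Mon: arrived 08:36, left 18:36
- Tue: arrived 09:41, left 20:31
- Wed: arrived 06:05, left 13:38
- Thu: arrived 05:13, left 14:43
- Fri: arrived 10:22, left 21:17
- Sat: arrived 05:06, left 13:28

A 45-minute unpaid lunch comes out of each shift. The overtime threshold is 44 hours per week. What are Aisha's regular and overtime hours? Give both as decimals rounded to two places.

Mon: 08:36–18:36 = 10 h 0 min; less 45 min break → 9 h 15 min
Tue: 09:41–20:31 = 10 h 50 min; less 45 min break → 10 h 5 min
Wed: 06:05–13:38 = 7 h 33 min; less 45 min break → 6 h 48 min
Thu: 05:13–14:43 = 9 h 30 min; less 45 min break → 8 h 45 min
Fri: 10:22–21:17 = 10 h 55 min; less 45 min break → 10 h 10 min
Sat: 05:06–13:28 = 8 h 22 min; less 45 min break → 7 h 37 min
Total worked: 52 h 40 min = 52.67 h.
Threshold 44 h → overtime 8 h 40 min, regular 44 h 0 min.

Regular 44.00 hours, overtime 8.67 hours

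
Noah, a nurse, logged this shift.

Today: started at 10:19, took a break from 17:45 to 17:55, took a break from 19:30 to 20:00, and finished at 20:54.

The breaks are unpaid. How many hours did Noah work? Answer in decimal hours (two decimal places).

9.92 hours

Today: 10:19–20:54 = 10 h 35 min; less 40 min break → 9 h 55 min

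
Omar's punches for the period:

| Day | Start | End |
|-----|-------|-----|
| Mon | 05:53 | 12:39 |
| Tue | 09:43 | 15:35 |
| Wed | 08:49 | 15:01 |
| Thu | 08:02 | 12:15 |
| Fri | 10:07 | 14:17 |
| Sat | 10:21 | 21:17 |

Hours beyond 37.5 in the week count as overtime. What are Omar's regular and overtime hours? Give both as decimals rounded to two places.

Mon: 05:53–12:39 = 6 h 46 min
Tue: 09:43–15:35 = 5 h 52 min
Wed: 08:49–15:01 = 6 h 12 min
Thu: 08:02–12:15 = 4 h 13 min
Fri: 10:07–14:17 = 4 h 10 min
Sat: 10:21–21:17 = 10 h 56 min
Total worked: 38 h 9 min = 38.15 h.
Threshold 37.5 h → overtime 0 h 39 min, regular 37 h 30 min.

Regular 37.50 hours, overtime 0.65 hours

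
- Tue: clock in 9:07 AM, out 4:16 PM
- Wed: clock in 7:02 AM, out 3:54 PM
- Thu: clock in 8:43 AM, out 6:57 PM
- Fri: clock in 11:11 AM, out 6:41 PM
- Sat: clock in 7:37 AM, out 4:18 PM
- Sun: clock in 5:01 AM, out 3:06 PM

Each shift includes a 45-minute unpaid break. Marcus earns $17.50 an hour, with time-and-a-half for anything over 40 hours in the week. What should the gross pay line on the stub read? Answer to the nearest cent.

$910.44

Tue: 9:07 AM–4:16 PM = 7 h 9 min; less 45 min break → 6 h 24 min
Wed: 7:02 AM–3:54 PM = 8 h 52 min; less 45 min break → 8 h 7 min
Thu: 8:43 AM–6:57 PM = 10 h 14 min; less 45 min break → 9 h 29 min
Fri: 11:11 AM–6:41 PM = 7 h 30 min; less 45 min break → 6 h 45 min
Sat: 7:37 AM–4:18 PM = 8 h 41 min; less 45 min break → 7 h 56 min
Sun: 5:01 AM–3:06 PM = 10 h 5 min; less 45 min break → 9 h 20 min
Total worked: 48 h 1 min = 2881 min.
Regular 40 h 0 min = 2400 min at $17.50/h; overtime 8 h 1 min = 481 min at $26.25/h.
Pay = (2400 × $17.50 + 481 × $26.25) ÷ 60 = $910.44.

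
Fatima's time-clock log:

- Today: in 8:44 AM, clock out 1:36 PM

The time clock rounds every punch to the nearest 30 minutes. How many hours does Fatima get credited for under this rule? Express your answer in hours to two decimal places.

5.00 hours

Today: in 8:44 AM→8:30 AM, out 1:36 PM→1:30 PM; 5 h 0 min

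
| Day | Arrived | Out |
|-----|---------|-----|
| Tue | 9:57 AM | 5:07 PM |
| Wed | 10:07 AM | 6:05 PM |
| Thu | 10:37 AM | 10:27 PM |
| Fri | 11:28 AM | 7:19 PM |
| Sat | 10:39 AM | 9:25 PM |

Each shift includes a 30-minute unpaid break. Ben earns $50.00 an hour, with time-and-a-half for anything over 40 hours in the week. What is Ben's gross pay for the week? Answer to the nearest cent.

Tue: 9:57 AM–5:07 PM = 7 h 10 min; less 30 min break → 6 h 40 min
Wed: 10:07 AM–6:05 PM = 7 h 58 min; less 30 min break → 7 h 28 min
Thu: 10:37 AM–10:27 PM = 11 h 50 min; less 30 min break → 11 h 20 min
Fri: 11:28 AM–7:19 PM = 7 h 51 min; less 30 min break → 7 h 21 min
Sat: 10:39 AM–9:25 PM = 10 h 46 min; less 30 min break → 10 h 16 min
Total worked: 43 h 5 min = 2585 min.
Regular 40 h 0 min = 2400 min at $50.00/h; overtime 3 h 5 min = 185 min at $75.00/h.
Pay = (2400 × $50.00 + 185 × $75.00) ÷ 60 = $2231.25.

$2231.25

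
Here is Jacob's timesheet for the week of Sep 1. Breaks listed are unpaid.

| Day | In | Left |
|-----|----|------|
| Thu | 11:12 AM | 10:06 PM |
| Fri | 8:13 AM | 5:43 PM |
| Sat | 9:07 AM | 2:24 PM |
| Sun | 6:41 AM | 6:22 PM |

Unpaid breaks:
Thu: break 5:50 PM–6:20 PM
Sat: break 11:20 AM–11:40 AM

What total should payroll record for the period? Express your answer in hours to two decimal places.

Thu: 11:12 AM–10:06 PM = 10 h 54 min; less 30 min break → 10 h 24 min
Fri: 8:13 AM–5:43 PM = 9 h 30 min
Sat: 9:07 AM–2:24 PM = 5 h 17 min; less 20 min break → 4 h 57 min
Sun: 6:41 AM–6:22 PM = 11 h 41 min
Total: 10 h 24 min + 9 h 30 min + 4 h 57 min + 11 h 41 min = 36 h 32 min.

36.53 hours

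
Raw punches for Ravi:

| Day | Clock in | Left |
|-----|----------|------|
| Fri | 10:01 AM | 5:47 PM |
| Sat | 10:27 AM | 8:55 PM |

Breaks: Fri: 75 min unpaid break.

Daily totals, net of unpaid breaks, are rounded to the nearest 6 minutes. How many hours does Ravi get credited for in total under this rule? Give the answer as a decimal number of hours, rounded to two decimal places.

Fri: 10:01 AM–5:47 PM = 7 h 46 min − 75 min = 6 h 31 min → rounds to 6 h 30 min
Sat: 10:27 AM–8:55 PM = 10 h 28 min → rounds to 10 h 30 min
Total credited: 17 h 0 min.

17.00 hours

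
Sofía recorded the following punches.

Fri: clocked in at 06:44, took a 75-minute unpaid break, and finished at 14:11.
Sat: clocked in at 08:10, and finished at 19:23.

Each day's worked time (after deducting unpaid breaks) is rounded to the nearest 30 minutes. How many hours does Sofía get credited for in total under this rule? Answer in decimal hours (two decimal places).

17.00 hours

Fri: 06:44–14:11 = 7 h 27 min − 75 min = 6 h 12 min → rounds to 6 h 0 min
Sat: 08:10–19:23 = 11 h 13 min → rounds to 11 h 0 min
Total credited: 17 h 0 min.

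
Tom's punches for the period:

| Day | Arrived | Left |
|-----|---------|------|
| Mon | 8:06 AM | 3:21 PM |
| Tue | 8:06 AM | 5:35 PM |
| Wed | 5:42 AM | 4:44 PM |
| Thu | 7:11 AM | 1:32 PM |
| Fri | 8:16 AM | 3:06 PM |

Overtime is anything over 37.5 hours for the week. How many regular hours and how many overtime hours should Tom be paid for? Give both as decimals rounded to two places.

Regular 37.50 hours, overtime 3.45 hours

Mon: 8:06 AM–3:21 PM = 7 h 15 min
Tue: 8:06 AM–5:35 PM = 9 h 29 min
Wed: 5:42 AM–4:44 PM = 11 h 2 min
Thu: 7:11 AM–1:32 PM = 6 h 21 min
Fri: 8:16 AM–3:06 PM = 6 h 50 min
Total worked: 40 h 57 min = 40.95 h.
Threshold 37.5 h → overtime 3 h 27 min, regular 37 h 30 min.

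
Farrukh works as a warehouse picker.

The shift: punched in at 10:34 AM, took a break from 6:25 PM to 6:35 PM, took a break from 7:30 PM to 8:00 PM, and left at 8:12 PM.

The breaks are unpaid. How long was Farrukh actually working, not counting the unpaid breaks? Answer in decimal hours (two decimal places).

The shift: 10:34 AM–8:12 PM = 9 h 38 min; less 40 min break → 8 h 58 min

8.97 hours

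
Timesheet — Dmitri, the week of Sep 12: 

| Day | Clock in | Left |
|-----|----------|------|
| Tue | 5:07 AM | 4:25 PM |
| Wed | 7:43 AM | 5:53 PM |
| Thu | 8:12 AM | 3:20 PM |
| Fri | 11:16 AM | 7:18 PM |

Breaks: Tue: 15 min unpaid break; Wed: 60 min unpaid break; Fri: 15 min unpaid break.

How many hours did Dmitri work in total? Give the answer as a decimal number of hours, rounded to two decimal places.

35.13 hours

Tue: 5:07 AM–4:25 PM = 11 h 18 min; less 15 min break → 11 h 3 min
Wed: 7:43 AM–5:53 PM = 10 h 10 min; less 60 min break → 9 h 10 min
Thu: 8:12 AM–3:20 PM = 7 h 8 min
Fri: 11:16 AM–7:18 PM = 8 h 2 min; less 15 min break → 7 h 47 min
Total: 11 h 3 min + 9 h 10 min + 7 h 8 min + 7 h 47 min = 35 h 8 min.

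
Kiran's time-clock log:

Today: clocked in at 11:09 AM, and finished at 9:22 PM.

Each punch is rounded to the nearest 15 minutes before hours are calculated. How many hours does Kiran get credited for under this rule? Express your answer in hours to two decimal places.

Today: in 11:09 AM→11:15 AM, out 9:22 PM→9:15 PM; 10 h 0 min

10.00 hours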